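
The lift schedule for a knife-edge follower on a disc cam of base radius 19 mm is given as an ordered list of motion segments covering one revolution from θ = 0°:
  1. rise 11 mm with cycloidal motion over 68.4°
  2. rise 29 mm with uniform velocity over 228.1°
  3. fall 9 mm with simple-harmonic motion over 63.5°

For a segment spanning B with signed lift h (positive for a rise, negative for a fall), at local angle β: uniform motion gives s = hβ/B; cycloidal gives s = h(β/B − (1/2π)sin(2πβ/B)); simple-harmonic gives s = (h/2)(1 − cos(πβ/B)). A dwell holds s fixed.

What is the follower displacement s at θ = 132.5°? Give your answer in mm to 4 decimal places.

seg 1 [0°–68.4°] cycloidal, h=11: full span → s += 11 → s = 11.0000
seg 2 [68.4°–296.5°] uniform, h=29: θ=132.5° here. β=64.1, B=228.1. 29·64.1/228.1 = 8.1495 → s = 19.1495

19.1495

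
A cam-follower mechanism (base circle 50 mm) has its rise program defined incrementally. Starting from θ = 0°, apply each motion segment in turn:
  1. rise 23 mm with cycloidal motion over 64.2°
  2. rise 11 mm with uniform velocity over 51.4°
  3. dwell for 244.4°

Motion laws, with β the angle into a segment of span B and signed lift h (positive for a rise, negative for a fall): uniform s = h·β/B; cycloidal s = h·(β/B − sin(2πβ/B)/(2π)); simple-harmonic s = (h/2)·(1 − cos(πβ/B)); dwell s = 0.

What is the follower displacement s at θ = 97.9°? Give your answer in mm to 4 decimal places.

seg 1 [0°–64.2°] cycloidal, h=23: full span → s += 23 → s = 23.0000
seg 2 [64.2°–115.6°] uniform, h=11: θ=97.9° here. β=33.7, B=51.4. 11·33.7/51.4 = 7.2121 → s = 30.2121

30.2121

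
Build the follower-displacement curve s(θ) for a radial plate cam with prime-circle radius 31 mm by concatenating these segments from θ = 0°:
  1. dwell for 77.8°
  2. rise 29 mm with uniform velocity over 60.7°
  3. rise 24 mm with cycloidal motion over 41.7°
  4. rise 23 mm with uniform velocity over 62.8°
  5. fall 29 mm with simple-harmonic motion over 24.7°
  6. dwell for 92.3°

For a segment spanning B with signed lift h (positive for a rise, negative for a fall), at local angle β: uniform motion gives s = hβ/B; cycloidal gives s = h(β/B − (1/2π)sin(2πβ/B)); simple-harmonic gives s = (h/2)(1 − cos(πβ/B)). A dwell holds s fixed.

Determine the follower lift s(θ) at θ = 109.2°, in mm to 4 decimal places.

seg 1 [0°–77.8°] dwell: s stays 0.0000
seg 2 [77.8°–138.5°] uniform, h=29: θ=109.2° here. β=31.4, B=60.7. 29·31.4/60.7 = 15.0016 → s = 15.0016

15.0016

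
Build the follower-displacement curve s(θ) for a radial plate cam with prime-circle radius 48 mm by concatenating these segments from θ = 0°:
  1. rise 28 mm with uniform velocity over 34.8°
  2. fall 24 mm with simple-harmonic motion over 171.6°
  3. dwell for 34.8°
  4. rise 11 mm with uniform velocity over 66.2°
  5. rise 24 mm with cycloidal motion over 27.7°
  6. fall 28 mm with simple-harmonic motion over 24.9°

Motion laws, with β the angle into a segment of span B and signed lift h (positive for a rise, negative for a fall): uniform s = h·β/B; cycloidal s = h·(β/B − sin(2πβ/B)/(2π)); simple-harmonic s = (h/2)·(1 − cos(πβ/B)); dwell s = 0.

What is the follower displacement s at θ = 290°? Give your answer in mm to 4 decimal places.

seg 1 [0°–34.8°] uniform, h=28: full span → s += 28 → s = 28.0000
seg 2 [34.8°–206.4°] simple-harmonic, h=-24: full span → s += -24 → s = 4.0000
seg 3 [206.4°–241.2°] dwell: s stays 4.0000
seg 4 [241.2°–307.4°] uniform, h=11: θ=290° here. β=48.8, B=66.2. 11·48.8/66.2 = 8.1088 → s = 12.1088

12.1088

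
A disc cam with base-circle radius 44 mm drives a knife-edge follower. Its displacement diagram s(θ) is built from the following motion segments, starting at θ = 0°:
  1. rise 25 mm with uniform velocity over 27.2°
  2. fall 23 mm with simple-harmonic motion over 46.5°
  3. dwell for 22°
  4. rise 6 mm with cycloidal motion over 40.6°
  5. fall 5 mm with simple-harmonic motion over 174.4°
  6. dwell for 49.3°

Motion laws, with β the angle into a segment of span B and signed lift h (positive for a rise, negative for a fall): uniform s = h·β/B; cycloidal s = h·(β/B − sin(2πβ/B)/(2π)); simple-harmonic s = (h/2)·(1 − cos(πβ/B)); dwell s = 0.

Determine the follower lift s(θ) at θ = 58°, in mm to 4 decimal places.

seg 1 [0°–27.2°] uniform, h=25: full span → s += 25 → s = 25.0000
seg 2 [27.2°–73.7°] simple-harmonic, h=-23: θ=58° here. β=30.8, B=46.5. -23/2·(1 − cos(π·0.6624)) = -17.1149 → s = 7.8851

7.8851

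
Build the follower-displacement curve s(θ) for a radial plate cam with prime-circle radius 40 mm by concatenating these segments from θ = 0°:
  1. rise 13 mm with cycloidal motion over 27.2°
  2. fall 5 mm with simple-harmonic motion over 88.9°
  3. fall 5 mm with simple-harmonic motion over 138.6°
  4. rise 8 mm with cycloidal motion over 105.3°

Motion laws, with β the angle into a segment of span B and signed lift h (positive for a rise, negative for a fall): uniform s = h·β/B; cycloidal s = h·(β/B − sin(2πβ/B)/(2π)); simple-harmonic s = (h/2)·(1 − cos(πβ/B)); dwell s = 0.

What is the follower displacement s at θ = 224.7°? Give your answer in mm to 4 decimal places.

seg 1 [0°–27.2°] cycloidal, h=13: full span → s += 13 → s = 13.0000
seg 2 [27.2°–116.1°] simple-harmonic, h=-5: full span → s += -5 → s = 8.0000
seg 3 [116.1°–254.7°] simple-harmonic, h=-5: θ=224.7° here. β=108.6, B=138.6. -5/2·(1 − cos(π·0.7835)) = -4.4439 → s = 3.5561

3.5561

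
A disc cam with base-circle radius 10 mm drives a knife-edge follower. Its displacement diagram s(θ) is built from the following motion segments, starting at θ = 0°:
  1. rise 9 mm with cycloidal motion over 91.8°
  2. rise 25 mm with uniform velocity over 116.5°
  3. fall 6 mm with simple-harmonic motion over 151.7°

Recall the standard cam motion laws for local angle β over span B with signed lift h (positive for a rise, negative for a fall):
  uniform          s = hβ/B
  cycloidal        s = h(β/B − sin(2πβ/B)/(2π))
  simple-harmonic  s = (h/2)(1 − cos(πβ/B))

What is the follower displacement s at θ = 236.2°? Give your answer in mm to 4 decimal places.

seg 1 [0°–91.8°] cycloidal, h=9: full span → s += 9 → s = 9.0000
seg 2 [91.8°–208.3°] uniform, h=25: full span → s += 25 → s = 34.0000
seg 3 [208.3°–360°] simple-harmonic, h=-6: θ=236.2° here. β=27.9, B=151.7. -6/2·(1 − cos(π·0.1839)) = -0.4870 → s = 33.5130

33.5130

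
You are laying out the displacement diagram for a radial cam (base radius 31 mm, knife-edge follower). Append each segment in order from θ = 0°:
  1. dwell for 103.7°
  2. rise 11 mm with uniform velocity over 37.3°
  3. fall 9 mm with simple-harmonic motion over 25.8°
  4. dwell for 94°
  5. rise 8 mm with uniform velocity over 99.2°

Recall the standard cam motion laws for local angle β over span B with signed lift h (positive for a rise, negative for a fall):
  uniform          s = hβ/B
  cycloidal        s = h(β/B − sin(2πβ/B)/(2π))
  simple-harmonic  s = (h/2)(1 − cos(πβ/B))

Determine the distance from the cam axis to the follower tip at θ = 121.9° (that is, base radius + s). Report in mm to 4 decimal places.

seg 1 [0°–103.7°] dwell: s stays 0.0000
seg 2 [103.7°–141°] uniform, h=11: θ=121.9° here. β=18.2, B=37.3. 11·18.2/37.3 = 5.3673 → s = 5.3673
radial distance = base radius + s = 31 + 5.3673 = 36.3673

36.3673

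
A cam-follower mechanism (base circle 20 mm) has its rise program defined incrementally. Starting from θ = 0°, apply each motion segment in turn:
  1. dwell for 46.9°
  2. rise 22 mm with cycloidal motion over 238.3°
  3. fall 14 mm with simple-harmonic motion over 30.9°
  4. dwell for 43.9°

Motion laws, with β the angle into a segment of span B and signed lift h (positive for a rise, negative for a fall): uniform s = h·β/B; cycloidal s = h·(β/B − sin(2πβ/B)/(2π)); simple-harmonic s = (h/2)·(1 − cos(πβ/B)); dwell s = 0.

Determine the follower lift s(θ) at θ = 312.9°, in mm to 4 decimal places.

seg 1 [0°–46.9°] dwell: s stays 0.0000
seg 2 [46.9°–285.2°] cycloidal, h=22: full span → s += 22 → s = 22.0000
seg 3 [285.2°–316.1°] simple-harmonic, h=-14: θ=312.9° here. β=27.7, B=30.9. -14/2·(1 − cos(π·0.8964)) = -13.6328 → s = 8.3672

8.3672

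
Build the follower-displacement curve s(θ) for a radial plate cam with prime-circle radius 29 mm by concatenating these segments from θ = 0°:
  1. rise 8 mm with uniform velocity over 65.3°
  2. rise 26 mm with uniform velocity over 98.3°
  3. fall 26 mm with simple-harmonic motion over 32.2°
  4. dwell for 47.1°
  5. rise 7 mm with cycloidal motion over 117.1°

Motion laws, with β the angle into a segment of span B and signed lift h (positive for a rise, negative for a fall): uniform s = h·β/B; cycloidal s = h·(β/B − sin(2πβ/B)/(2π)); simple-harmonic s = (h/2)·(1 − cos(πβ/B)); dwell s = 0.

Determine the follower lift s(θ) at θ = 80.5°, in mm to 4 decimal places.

seg 1 [0°–65.3°] uniform, h=8: full span → s += 8 → s = 8.0000
seg 2 [65.3°–163.6°] uniform, h=26: θ=80.5° here. β=15.2, B=98.3. 26·15.2/98.3 = 4.0203 → s = 12.0203

12.0203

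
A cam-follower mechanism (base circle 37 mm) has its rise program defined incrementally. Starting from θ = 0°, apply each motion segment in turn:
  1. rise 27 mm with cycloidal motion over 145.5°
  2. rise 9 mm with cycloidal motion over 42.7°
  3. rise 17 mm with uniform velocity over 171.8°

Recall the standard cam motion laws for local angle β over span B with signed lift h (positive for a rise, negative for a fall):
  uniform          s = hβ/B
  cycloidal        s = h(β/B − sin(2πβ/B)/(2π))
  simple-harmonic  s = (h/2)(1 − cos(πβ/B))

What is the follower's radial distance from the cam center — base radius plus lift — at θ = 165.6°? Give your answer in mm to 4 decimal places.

seg 1 [0°–145.5°] cycloidal, h=27: full span → s += 27 → s = 27.0000
seg 2 [145.5°–188.2°] cycloidal, h=9: θ=165.6° here. β=20.1, B=42.7. 9·(0.4707 − sin(2π·0.4707)/(2π)) = 3.9746 → s = 30.9746
radial distance = base radius + s = 37 + 30.9746 = 67.9746

67.9746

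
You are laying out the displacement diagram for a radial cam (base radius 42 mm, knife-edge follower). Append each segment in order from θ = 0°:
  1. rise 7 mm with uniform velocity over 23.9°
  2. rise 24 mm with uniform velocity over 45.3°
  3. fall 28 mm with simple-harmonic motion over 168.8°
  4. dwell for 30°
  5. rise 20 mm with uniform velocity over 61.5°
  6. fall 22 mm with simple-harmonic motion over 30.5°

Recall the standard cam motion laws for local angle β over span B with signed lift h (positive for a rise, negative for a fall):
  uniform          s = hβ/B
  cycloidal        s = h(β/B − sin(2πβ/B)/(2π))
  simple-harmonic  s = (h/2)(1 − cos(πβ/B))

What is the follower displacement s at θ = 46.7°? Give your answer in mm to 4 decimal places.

seg 1 [0°–23.9°] uniform, h=7: full span → s += 7 → s = 7.0000
seg 2 [23.9°–69.2°] uniform, h=24: θ=46.7° here. β=22.8, B=45.3. 24·22.8/45.3 = 12.0795 → s = 19.0795

19.0795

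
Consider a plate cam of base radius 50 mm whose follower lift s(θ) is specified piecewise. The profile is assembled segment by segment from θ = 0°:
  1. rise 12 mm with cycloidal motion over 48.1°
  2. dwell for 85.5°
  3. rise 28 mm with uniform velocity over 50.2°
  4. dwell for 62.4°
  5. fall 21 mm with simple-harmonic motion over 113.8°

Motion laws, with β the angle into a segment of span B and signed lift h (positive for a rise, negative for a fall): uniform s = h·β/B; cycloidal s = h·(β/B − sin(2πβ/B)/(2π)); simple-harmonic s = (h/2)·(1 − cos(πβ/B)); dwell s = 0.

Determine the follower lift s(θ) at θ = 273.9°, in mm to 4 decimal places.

seg 1 [0°–48.1°] cycloidal, h=12: full span → s += 12 → s = 12.0000
seg 2 [48.1°–133.6°] dwell: s stays 12.0000
seg 3 [133.6°–183.8°] uniform, h=28: full span → s += 28 → s = 40.0000
seg 4 [183.8°–246.2°] dwell: s stays 40.0000
seg 5 [246.2°–360°] simple-harmonic, h=-21: θ=273.9° here. β=27.7, B=113.8. -21/2·(1 − cos(π·0.2434)) = -2.9233 → s = 37.0767

37.0767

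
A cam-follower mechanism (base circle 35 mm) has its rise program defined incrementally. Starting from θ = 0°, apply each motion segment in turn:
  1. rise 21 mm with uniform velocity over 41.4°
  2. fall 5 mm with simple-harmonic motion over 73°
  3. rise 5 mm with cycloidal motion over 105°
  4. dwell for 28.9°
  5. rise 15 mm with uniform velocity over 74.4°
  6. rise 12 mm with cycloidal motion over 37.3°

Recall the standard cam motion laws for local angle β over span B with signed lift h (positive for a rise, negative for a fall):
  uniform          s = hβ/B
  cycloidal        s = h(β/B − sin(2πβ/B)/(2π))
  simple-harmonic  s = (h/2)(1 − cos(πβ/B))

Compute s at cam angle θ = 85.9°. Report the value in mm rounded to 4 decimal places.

seg 1 [0°–41.4°] uniform, h=21: full span → s += 21 → s = 21.0000
seg 2 [41.4°–114.4°] simple-harmonic, h=-5: θ=85.9° here. β=44.5, B=73. -5/2·(1 − cos(π·0.6096)) = -3.3438 → s = 17.6562

17.6562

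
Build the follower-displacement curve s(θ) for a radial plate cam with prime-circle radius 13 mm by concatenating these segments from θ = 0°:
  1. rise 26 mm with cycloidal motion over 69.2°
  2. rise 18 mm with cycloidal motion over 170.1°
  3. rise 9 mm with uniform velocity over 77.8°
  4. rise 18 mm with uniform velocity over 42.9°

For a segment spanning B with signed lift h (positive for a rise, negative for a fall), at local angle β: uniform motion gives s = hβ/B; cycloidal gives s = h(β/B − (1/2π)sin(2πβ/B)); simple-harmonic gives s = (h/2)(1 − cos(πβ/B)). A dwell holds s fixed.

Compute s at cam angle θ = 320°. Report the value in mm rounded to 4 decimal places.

seg 1 [0°–69.2°] cycloidal, h=26: full span → s += 26 → s = 26.0000
seg 2 [69.2°–239.3°] cycloidal, h=18: full span → s += 18 → s = 44.0000
seg 3 [239.3°–317.1°] uniform, h=9: full span → s += 9 → s = 53.0000
seg 4 [317.1°–360°] uniform, h=18: θ=320° here. β=2.9, B=42.9. 18·2.9/42.9 = 1.2168 → s = 54.2168

54.2168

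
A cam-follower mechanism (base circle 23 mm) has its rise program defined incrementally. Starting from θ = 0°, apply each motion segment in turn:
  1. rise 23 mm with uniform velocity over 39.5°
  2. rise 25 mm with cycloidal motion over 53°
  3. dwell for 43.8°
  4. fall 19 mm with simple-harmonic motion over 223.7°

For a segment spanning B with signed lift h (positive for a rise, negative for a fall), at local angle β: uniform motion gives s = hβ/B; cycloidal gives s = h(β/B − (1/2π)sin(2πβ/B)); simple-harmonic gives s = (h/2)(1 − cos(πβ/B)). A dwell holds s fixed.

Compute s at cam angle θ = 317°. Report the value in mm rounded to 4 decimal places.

seg 1 [0°–39.5°] uniform, h=23: full span → s += 23 → s = 23.0000
seg 2 [39.5°–92.5°] cycloidal, h=25: full span → s += 25 → s = 48.0000
seg 3 [92.5°–136.3°] dwell: s stays 48.0000
seg 4 [136.3°–360°] simple-harmonic, h=-19: θ=317° here. β=180.7, B=223.7. -19/2·(1 − cos(π·0.8078)) = -17.3198 → s = 30.6802

30.6802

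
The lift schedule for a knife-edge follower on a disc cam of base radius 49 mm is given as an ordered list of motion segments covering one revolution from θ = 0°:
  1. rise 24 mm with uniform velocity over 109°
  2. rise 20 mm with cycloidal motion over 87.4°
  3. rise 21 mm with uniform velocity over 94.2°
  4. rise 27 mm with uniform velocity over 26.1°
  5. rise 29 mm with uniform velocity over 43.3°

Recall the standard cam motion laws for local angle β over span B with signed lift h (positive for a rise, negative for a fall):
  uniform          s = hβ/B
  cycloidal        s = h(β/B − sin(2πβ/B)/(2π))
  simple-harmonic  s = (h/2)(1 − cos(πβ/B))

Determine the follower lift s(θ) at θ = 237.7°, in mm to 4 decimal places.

seg 1 [0°–109°] uniform, h=24: full span → s += 24 → s = 24.0000
seg 2 [109°–196.4°] cycloidal, h=20: full span → s += 20 → s = 44.0000
seg 3 [196.4°–290.6°] uniform, h=21: θ=237.7° here. β=41.3, B=94.2. 21·41.3/94.2 = 9.2070 → s = 53.2070

53.2070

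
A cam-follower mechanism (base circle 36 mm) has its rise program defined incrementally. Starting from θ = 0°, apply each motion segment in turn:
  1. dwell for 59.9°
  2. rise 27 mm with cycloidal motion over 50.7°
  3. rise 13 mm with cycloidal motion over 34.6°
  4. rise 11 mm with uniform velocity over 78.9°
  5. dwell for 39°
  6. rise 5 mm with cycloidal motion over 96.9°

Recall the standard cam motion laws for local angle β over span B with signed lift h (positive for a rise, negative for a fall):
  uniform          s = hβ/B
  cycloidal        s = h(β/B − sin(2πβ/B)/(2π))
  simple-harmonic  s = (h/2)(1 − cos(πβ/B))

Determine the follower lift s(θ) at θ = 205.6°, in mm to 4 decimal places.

seg 1 [0°–59.9°] dwell: s stays 0.0000
seg 2 [59.9°–110.6°] cycloidal, h=27: full span → s += 27 → s = 27.0000
seg 3 [110.6°–145.2°] cycloidal, h=13: full span → s += 13 → s = 40.0000
seg 4 [145.2°–224.1°] uniform, h=11: θ=205.6° here. β=60.4, B=78.9. 11·60.4/78.9 = 8.4208 → s = 48.4208

48.4208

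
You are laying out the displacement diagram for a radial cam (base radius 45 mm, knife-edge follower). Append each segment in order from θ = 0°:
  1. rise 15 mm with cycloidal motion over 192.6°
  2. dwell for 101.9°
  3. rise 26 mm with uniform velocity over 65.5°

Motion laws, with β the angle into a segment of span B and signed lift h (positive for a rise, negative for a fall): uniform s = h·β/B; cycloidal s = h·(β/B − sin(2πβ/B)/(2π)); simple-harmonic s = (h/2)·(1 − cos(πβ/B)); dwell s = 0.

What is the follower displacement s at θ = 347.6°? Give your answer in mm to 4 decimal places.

seg 1 [0°–192.6°] cycloidal, h=15: full span → s += 15 → s = 15.0000
seg 2 [192.6°–294.5°] dwell: s stays 15.0000
seg 3 [294.5°–360°] uniform, h=26: θ=347.6° here. β=53.1, B=65.5. 26·53.1/65.5 = 21.0779 → s = 36.0779

36.0779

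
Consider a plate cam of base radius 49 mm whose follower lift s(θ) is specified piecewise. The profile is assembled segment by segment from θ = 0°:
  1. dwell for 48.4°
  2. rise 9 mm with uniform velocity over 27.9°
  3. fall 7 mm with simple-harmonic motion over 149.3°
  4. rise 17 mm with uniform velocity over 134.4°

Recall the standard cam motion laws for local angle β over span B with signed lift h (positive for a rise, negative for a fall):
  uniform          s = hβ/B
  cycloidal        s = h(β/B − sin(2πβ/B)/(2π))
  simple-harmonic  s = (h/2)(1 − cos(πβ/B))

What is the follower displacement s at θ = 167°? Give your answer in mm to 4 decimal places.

seg 1 [0°–48.4°] dwell: s stays 0.0000
seg 2 [48.4°–76.3°] uniform, h=9: full span → s += 9 → s = 9.0000
seg 3 [76.3°–225.6°] simple-harmonic, h=-7: θ=167° here. β=90.7, B=149.3. -7/2·(1 − cos(π·0.6075)) = -4.6597 → s = 4.3403

4.3403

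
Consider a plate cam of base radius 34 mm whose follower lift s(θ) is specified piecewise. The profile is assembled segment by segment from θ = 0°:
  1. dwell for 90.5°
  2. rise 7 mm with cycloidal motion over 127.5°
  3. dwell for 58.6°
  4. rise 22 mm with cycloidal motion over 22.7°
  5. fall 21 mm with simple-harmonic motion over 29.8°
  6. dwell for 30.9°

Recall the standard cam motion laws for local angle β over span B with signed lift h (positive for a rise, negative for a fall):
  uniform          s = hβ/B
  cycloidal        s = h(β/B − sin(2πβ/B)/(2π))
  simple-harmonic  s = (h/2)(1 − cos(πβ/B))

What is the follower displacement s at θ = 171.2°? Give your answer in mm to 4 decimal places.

seg 1 [0°–90.5°] dwell: s stays 0.0000
seg 2 [90.5°–218°] cycloidal, h=7: θ=171.2° here. β=80.7, B=127.5. 7·(0.6329 − sin(2π·0.6329)/(2π)) = 5.2567 → s = 5.2567

5.2567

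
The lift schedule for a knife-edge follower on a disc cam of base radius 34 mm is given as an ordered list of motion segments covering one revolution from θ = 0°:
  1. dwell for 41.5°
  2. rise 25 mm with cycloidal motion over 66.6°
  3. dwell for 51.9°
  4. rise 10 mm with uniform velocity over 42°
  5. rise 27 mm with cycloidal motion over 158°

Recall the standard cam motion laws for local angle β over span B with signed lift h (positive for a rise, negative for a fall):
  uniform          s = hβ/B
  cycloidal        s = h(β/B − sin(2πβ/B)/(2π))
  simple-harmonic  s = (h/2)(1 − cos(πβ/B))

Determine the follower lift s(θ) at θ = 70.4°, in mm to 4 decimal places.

seg 1 [0°–41.5°] dwell: s stays 0.0000
seg 2 [41.5°–108.1°] cycloidal, h=25: θ=70.4° here. β=28.9, B=66.6. 25·(0.4339 − sin(2π·0.4339)/(2π)) = 9.2437 → s = 9.2437

9.2437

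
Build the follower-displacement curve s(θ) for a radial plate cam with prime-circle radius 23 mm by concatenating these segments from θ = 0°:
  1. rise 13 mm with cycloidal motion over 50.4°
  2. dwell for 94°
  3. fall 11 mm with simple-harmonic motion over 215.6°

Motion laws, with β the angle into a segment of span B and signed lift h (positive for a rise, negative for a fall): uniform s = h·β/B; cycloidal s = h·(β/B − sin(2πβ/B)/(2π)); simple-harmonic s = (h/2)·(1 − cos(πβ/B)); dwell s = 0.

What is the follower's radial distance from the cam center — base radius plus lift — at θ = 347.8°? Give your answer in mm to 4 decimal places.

seg 1 [0°–50.4°] cycloidal, h=13: full span → s += 13 → s = 13.0000
seg 2 [50.4°–144.4°] dwell: s stays 13.0000
seg 3 [144.4°–360°] simple-harmonic, h=-11: θ=347.8° here. β=203.4, B=215.6. -11/2·(1 − cos(π·0.9434)) = -10.9133 → s = 2.0867
radial distance = base radius + s = 23 + 2.0867 = 25.0867

25.0867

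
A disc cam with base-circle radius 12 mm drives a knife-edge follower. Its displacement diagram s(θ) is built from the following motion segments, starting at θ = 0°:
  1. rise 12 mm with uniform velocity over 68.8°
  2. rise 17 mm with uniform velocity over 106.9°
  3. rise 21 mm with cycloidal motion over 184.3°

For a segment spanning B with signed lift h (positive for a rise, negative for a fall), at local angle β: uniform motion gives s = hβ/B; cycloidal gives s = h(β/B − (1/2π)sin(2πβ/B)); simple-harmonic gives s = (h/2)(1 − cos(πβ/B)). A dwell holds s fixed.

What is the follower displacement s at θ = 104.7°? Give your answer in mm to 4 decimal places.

seg 1 [0°–68.8°] uniform, h=12: full span → s += 12 → s = 12.0000
seg 2 [68.8°–175.7°] uniform, h=17: θ=104.7° here. β=35.9, B=106.9. 17·35.9/106.9 = 5.7091 → s = 17.7091

17.7091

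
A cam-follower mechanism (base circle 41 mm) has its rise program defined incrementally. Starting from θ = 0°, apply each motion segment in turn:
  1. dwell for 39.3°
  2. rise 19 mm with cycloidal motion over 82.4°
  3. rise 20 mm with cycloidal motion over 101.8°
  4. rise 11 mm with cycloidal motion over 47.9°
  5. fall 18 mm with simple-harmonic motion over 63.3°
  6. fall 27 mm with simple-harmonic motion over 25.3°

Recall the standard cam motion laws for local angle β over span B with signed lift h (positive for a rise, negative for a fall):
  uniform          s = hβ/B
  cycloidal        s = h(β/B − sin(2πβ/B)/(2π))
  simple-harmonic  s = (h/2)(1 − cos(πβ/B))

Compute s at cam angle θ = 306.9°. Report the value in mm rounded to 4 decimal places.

seg 1 [0°–39.3°] dwell: s stays 0.0000
seg 2 [39.3°–121.7°] cycloidal, h=19: full span → s += 19 → s = 19.0000
seg 3 [121.7°–223.5°] cycloidal, h=20: full span → s += 20 → s = 39.0000
seg 4 [223.5°–271.4°] cycloidal, h=11: full span → s += 11 → s = 50.0000
seg 5 [271.4°–334.7°] simple-harmonic, h=-18: θ=306.9° here. β=35.5, B=63.3. -18/2·(1 − cos(π·0.5608)) = -10.7092 → s = 39.2908

39.2908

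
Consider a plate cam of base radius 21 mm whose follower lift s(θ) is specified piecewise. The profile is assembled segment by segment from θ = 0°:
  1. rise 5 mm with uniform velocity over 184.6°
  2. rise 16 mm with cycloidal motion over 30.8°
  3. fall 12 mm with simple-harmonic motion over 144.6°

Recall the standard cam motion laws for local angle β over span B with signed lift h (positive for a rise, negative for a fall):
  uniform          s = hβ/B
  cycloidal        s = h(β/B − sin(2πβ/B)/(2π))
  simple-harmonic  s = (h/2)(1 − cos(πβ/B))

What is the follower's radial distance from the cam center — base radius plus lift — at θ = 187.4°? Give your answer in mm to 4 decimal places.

seg 1 [0°–184.6°] uniform, h=5: full span → s += 5 → s = 5.0000
seg 2 [184.6°–215.4°] cycloidal, h=16: θ=187.4° here. β=2.8, B=30.8. 16·(0.0909 − sin(2π·0.0909)/(2π)) = 0.0778 → s = 5.0778
radial distance = base radius + s = 21 + 5.0778 = 26.0778

26.0778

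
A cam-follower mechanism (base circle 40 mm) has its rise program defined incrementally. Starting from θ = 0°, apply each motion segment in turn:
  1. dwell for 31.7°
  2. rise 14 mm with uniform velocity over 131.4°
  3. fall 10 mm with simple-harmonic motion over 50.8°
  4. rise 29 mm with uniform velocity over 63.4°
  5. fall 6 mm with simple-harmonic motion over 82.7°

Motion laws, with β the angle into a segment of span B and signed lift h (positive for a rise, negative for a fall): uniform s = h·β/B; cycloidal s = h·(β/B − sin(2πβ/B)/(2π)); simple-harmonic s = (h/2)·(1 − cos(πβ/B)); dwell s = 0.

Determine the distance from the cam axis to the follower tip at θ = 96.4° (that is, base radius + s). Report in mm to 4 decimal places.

seg 1 [0°–31.7°] dwell: s stays 0.0000
seg 2 [31.7°–163.1°] uniform, h=14: θ=96.4° here. β=64.7, B=131.4. 14·64.7/131.4 = 6.8935 → s = 6.8935
radial distance = base radius + s = 40 + 6.8935 = 46.8935

46.8935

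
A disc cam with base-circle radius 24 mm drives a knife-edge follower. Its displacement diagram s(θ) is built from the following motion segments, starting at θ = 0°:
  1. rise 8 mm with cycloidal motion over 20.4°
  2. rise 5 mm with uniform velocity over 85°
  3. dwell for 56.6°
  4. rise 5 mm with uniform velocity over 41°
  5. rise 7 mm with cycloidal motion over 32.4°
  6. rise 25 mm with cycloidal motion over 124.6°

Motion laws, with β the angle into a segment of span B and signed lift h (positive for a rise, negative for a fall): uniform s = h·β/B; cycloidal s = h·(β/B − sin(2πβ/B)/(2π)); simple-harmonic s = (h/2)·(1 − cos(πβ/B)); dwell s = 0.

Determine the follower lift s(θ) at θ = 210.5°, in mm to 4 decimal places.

seg 1 [0°–20.4°] cycloidal, h=8: full span → s += 8 → s = 8.0000
seg 2 [20.4°–105.4°] uniform, h=5: full span → s += 5 → s = 13.0000
seg 3 [105.4°–162°] dwell: s stays 13.0000
seg 4 [162°–203°] uniform, h=5: full span → s += 5 → s = 18.0000
seg 5 [203°–235.4°] cycloidal, h=7: θ=210.5° here. β=7.5, B=32.4. 7·(0.2315 − sin(2π·0.2315)/(2π)) = 0.5138 → s = 18.5138

18.5138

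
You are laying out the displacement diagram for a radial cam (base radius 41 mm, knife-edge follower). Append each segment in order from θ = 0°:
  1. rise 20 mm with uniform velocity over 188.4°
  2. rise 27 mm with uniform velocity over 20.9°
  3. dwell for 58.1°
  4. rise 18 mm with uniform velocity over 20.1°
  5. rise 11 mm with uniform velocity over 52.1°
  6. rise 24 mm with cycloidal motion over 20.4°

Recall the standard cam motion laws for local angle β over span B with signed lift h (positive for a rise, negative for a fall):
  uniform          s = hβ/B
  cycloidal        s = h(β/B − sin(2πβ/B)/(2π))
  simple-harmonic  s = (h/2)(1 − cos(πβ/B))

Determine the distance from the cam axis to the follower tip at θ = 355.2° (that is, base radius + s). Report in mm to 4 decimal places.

seg 1 [0°–188.4°] uniform, h=20: full span → s += 20 → s = 20.0000
seg 2 [188.4°–209.3°] uniform, h=27: full span → s += 27 → s = 47.0000
seg 3 [209.3°–267.4°] dwell: s stays 47.0000
seg 4 [267.4°–287.5°] uniform, h=18: full span → s += 18 → s = 65.0000
seg 5 [287.5°–339.6°] uniform, h=11: full span → s += 11 → s = 76.0000
seg 6 [339.6°–360°] cycloidal, h=24: θ=355.2° here. β=15.6, B=20.4. 24·(0.7647 − sin(2π·0.7647)/(2π)) = 22.1564 → s = 98.1564
radial distance = base radius + s = 41 + 98.1564 = 139.1564

139.1564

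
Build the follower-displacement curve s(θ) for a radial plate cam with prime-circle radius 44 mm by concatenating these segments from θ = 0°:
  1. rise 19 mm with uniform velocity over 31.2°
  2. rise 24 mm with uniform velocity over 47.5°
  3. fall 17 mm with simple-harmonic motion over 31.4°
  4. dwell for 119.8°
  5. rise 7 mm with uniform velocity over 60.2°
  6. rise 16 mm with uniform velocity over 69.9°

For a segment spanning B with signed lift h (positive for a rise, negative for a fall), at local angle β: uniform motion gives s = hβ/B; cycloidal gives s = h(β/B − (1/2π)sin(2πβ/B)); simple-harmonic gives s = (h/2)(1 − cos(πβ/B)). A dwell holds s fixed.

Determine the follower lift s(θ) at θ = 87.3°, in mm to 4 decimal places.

seg 1 [0°–31.2°] uniform, h=19: full span → s += 19 → s = 19.0000
seg 2 [31.2°–78.7°] uniform, h=24: full span → s += 24 → s = 43.0000
seg 3 [78.7°–110.1°] simple-harmonic, h=-17: θ=87.3° here. β=8.6, B=31.4. -17/2·(1 − cos(π·0.2739)) = -2.9571 → s = 40.0429

40.0429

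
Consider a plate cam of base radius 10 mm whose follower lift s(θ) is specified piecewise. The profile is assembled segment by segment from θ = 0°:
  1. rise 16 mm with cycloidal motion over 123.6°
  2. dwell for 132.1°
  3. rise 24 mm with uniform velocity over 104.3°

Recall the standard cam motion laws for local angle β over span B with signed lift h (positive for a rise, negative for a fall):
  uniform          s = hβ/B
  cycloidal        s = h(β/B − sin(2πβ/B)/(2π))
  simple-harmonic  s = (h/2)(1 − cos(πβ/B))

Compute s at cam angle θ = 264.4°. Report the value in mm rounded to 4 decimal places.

seg 1 [0°–123.6°] cycloidal, h=16: full span → s += 16 → s = 16.0000
seg 2 [123.6°–255.7°] dwell: s stays 16.0000
seg 3 [255.7°–360°] uniform, h=24: θ=264.4° here. β=8.7, B=104.3. 24·8.7/104.3 = 2.0019 → s = 18.0019

18.0019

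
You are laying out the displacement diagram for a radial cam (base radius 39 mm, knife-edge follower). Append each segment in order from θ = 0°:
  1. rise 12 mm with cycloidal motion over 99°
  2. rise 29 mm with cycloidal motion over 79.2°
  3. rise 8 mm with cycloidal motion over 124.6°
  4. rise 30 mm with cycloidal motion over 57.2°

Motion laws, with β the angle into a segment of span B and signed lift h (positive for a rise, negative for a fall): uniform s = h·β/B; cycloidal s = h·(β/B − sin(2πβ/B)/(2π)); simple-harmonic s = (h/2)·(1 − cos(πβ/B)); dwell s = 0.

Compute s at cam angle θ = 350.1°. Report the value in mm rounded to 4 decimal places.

seg 1 [0°–99°] cycloidal, h=12: full span → s += 12 → s = 12.0000
seg 2 [99°–178.2°] cycloidal, h=29: full span → s += 29 → s = 41.0000
seg 3 [178.2°–302.8°] cycloidal, h=8: full span → s += 8 → s = 49.0000
seg 4 [302.8°–360°] cycloidal, h=30: θ=350.1° here. β=47.3, B=57.2. 30·(0.8269 − sin(2π·0.8269)/(2π)) = 29.0354 → s = 78.0354

78.0354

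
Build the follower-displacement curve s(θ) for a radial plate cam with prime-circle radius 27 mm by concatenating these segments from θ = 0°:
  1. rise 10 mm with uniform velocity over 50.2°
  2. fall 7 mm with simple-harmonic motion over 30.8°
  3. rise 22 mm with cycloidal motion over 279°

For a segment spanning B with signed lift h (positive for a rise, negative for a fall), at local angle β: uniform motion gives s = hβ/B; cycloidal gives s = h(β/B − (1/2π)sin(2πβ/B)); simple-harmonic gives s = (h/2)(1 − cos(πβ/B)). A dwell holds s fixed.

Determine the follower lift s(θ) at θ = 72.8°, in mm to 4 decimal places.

seg 1 [0°–50.2°] uniform, h=10: full span → s += 10 → s = 10.0000
seg 2 [50.2°–81°] simple-harmonic, h=-7: θ=72.8° here. β=22.6, B=30.8. -7/2·(1 − cos(π·0.7338)) = -5.8455 → s = 4.1545

4.1545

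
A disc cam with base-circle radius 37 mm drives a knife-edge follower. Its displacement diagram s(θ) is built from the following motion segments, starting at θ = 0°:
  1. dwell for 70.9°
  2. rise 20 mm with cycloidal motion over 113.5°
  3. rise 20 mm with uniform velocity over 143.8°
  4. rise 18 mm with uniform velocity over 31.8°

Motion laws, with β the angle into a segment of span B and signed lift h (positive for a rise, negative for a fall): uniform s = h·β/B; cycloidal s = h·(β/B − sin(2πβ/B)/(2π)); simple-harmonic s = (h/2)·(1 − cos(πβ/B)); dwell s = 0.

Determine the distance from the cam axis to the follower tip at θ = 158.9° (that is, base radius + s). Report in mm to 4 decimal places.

seg 1 [0°–70.9°] dwell: s stays 0.0000
seg 2 [70.9°–184.4°] cycloidal, h=20: θ=158.9° here. β=88, B=113.5. 20·(0.7753 − sin(2π·0.7753)/(2π)) = 18.6495 → s = 18.6495
radial distance = base radius + s = 37 + 18.6495 = 55.6495

55.6495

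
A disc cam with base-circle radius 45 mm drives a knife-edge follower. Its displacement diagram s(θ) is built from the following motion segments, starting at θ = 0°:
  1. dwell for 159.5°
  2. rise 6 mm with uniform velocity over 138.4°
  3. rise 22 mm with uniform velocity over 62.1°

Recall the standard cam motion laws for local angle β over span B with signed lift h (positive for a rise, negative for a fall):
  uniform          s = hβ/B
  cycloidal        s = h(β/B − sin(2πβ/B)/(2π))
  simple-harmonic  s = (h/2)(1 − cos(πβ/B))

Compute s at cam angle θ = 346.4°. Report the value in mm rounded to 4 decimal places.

seg 1 [0°–159.5°] dwell: s stays 0.0000
seg 2 [159.5°–297.9°] uniform, h=6: full span → s += 6 → s = 6.0000
seg 3 [297.9°–360°] uniform, h=22: θ=346.4° here. β=48.5, B=62.1. 22·48.5/62.1 = 17.1820 → s = 23.1820

23.1820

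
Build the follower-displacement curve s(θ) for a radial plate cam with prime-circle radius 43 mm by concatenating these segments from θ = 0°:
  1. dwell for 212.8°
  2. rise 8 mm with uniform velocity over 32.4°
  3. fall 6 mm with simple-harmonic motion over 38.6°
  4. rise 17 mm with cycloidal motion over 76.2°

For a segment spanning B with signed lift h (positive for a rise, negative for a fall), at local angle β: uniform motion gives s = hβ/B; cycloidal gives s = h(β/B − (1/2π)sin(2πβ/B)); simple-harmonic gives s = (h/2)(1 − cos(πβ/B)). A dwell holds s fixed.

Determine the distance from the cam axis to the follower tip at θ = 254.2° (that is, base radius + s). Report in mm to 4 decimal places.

seg 1 [0°–212.8°] dwell: s stays 0.0000
seg 2 [212.8°–245.2°] uniform, h=8: full span → s += 8 → s = 8.0000
seg 3 [245.2°–283.8°] simple-harmonic, h=-6: θ=254.2° here. β=9, B=38.6. -6/2·(1 − cos(π·0.2332)) = -0.7695 → s = 7.2305
radial distance = base radius + s = 43 + 7.2305 = 50.2305

50.2305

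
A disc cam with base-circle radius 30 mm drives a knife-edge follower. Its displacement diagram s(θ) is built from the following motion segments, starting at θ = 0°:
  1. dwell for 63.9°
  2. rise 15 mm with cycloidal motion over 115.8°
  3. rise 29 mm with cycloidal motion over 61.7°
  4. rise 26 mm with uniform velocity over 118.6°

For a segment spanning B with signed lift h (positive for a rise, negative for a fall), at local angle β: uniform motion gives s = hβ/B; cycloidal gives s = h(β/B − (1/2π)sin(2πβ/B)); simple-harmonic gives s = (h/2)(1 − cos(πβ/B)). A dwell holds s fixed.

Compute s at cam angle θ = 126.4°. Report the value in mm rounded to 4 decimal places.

seg 1 [0°–63.9°] dwell: s stays 0.0000
seg 2 [63.9°–179.7°] cycloidal, h=15: θ=126.4° here. β=62.5, B=115.8. 15·(0.5397 − sin(2π·0.5397)/(2π)) = 8.6855 → s = 8.6855

8.6855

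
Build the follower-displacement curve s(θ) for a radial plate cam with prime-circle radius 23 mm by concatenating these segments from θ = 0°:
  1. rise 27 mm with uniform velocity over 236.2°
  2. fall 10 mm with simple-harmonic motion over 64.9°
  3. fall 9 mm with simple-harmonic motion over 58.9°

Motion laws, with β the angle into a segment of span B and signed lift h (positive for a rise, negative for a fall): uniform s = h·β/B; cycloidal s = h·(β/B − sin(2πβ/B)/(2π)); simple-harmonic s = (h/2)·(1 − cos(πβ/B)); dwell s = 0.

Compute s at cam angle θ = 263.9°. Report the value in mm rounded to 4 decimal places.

seg 1 [0°–236.2°] uniform, h=27: full span → s += 27 → s = 27.0000
seg 2 [236.2°–301.1°] simple-harmonic, h=-10: θ=263.9° here. β=27.7, B=64.9. -10/2·(1 − cos(π·0.4268)) = -3.8604 → s = 23.1396

23.1396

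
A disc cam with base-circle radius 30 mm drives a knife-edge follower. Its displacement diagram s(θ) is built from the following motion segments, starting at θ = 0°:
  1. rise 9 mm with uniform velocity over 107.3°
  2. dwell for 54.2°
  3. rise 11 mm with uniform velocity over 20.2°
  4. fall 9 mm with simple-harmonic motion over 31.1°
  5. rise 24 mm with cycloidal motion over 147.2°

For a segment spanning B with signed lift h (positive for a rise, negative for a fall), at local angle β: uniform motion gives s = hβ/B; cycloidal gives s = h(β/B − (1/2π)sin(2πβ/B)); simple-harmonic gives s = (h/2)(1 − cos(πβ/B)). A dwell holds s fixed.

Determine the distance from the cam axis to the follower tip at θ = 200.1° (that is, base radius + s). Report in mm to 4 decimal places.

seg 1 [0°–107.3°] uniform, h=9: full span → s += 9 → s = 9.0000
seg 2 [107.3°–161.5°] dwell: s stays 9.0000
seg 3 [161.5°–181.7°] uniform, h=11: full span → s += 11 → s = 20.0000
seg 4 [181.7°–212.8°] simple-harmonic, h=-9: θ=200.1° here. β=18.4, B=31.1. -9/2·(1 − cos(π·0.5916)) = -5.7777 → s = 14.2223
radial distance = base radius + s = 30 + 14.2223 = 44.2223

44.2223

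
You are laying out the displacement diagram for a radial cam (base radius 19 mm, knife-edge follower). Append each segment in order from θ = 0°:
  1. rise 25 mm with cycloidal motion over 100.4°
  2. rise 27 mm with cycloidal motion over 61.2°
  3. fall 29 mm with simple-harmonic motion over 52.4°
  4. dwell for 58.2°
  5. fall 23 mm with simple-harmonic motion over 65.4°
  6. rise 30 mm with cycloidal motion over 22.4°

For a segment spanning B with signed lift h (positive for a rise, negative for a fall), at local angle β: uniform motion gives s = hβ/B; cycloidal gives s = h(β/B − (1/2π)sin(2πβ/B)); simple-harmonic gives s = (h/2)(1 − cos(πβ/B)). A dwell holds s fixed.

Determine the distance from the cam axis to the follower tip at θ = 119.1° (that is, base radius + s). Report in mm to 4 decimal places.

seg 1 [0°–100.4°] cycloidal, h=25: full span → s += 25 → s = 25.0000
seg 2 [100.4°–161.6°] cycloidal, h=27: θ=119.1° here. β=18.7, B=61.2. 27·(0.3056 − sin(2π·0.3056)/(2π)) = 4.2120 → s = 29.2120
radial distance = base radius + s = 19 + 29.2120 = 48.2120

48.2120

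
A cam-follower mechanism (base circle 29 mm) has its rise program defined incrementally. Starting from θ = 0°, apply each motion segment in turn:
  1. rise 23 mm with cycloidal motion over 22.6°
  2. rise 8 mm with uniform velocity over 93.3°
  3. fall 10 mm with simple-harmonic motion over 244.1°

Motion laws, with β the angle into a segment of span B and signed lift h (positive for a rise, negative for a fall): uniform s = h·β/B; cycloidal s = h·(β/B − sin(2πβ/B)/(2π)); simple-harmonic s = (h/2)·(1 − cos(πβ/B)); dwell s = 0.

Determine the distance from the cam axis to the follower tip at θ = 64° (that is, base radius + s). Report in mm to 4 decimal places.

seg 1 [0°–22.6°] cycloidal, h=23: full span → s += 23 → s = 23.0000
seg 2 [22.6°–115.9°] uniform, h=8: θ=64° here. β=41.4, B=93.3. 8·41.4/93.3 = 3.5498 → s = 26.5498
radial distance = base radius + s = 29 + 26.5498 = 55.5498

55.5498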